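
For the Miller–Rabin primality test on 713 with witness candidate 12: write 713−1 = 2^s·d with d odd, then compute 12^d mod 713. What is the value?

713 − 1 = 712 = 2^3 · 89, so d = 89.
12^1 ≡ 12 (mod 713)
12^2 ≡ 12^2 = 144 ≡ 144 (mod 713)
12^4 ≡ 144^2 = 20736 ≡ 59 (mod 713)
12^8 ≡ 59^2 = 3481 ≡ 629 (mod 713)
12^16 ≡ 629^2 = 395641 ≡ 639 (mod 713)
12^32 ≡ 639^2 = 408321 ≡ 485 (mod 713)
12^64 ≡ 485^2 = 235225 ≡ 648 (mod 713)
89 = 64 + 16 + 8 + 1 in binary powers of 2.
So 12^89 ≡ 648 · 639 · 629 · 12 ≡ 633 (mod 713).
Squaring chain: 633 → 696 → 289; never reaches −1, so base 12 is a Miller–Rabin witness that 713 is composite.

633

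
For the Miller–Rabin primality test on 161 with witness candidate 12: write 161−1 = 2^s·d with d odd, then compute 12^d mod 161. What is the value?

87

161 − 1 = 160 = 2^5 · 5, so d = 5.
12^1 ≡ 12 (mod 161)
12^2 ≡ 12^2 = 144 ≡ 144 (mod 161)
12^4 ≡ 144^2 = 20736 ≡ 128 (mod 161)
5 = 4 + 1 in binary powers of 2.
So 12^5 ≡ 128 · 12 ≡ 87 (mod 161).
Squaring chain: 87 → 2 → 4 → 16 → 95; never reaches −1, so base 12 is a Miller–Rabin witness that 161 is composite.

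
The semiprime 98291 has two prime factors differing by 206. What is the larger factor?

Since p = q + 206, we have 98291 = q(q + 206), so q² + 206q − 98291 = 0.
Discriminant: 206² + 4·98291 = 42436 + 393164 = 435600; √435600 = 660.
q = (−206 + 660)/2 = 227, and p = q + 206 = 433.
Check: 227 · 433 = 98291.

433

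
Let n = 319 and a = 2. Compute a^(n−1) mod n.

212

2^1 ≡ 2 (mod 319)
2^2 ≡ 2^2 = 4 ≡ 4 (mod 319)
2^4 ≡ 4^2 = 16 ≡ 16 (mod 319)
2^8 ≡ 16^2 = 256 ≡ 256 (mod 319)
2^16 ≡ 256^2 = 65536 ≡ 141 (mod 319)
2^32 ≡ 141^2 = 19881 ≡ 103 (mod 319)
2^64 ≡ 103^2 = 10609 ≡ 82 (mod 319)
2^128 ≡ 82^2 = 6724 ≡ 25 (mod 319)
2^256 ≡ 25^2 = 625 ≡ 306 (mod 319)
318 = 256 + 32 + 16 + 8 + 4 + 2 in binary powers of 2.
So 2^318 ≡ 306 · 103 · 141 · 256 · 16 · 4 ≡ 212 (mod 319).
Since 212 ≠ 1, base 2 is a Fermat witness: 319 is composite.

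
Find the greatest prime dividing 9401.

9401 = 7 · 1343
1343 = 17 · 79
79 is prime.
So 9401 = 7 · 17 · 79; the largest prime factor is 79.

79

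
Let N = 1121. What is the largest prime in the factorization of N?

59

1121 = 19 · 59
59 is prime.
So 1121 = 19 · 59; the largest prime factor is 59.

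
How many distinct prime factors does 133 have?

2

133 = 7 · 19
133 = 7 · 19, which has 2 distinct prime factors.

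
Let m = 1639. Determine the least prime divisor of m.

11

1639 is odd.
Digit sum 19, not divisible by 3.
Ends in 9: not divisible by 5.
7: 1639 = 7·234 + 1
11: 1639 = 11·149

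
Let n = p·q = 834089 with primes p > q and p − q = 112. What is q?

Since p = q + 112, we have 834089 = q(q + 112), so q² + 112q − 834089 = 0.
Discriminant: 112² + 4·834089 = 12544 + 3336356 = 3348900; √3348900 = 1830.
q = (−112 + 1830)/2 = 859, and p = q + 112 = 971.
Check: 859 · 971 = 834089.

859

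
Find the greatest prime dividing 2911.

71

2911 = 41 · 71
71 is prime.
So 2911 = 41 · 71; the largest prime factor is 71.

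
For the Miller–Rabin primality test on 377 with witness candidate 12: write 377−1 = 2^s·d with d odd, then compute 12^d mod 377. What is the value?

220

377 − 1 = 376 = 2^3 · 47, so d = 47.
12^1 ≡ 12 (mod 377)
12^2 ≡ 12^2 = 144 ≡ 144 (mod 377)
12^4 ≡ 144^2 = 20736 ≡ 1 (mod 377)
12^8 ≡ 1^2 = 1 ≡ 1 (mod 377)
12^16 ≡ 1^2 = 1 ≡ 1 (mod 377)
12^32 ≡ 1^2 = 1 ≡ 1 (mod 377)
47 = 32 + 8 + 4 + 2 + 1 in binary powers of 2.
So 12^47 ≡ 1 · 1 · 1 · 144 · 12 ≡ 220 (mod 377).
Squaring chain: 220 → 144 → 1; never reaches −1, so base 12 is a Miller–Rabin witness that 377 is composite.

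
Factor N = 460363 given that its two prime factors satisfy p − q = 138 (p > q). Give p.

Since p = q + 138, we have 460363 = q(q + 138), so q² + 138q − 460363 = 0.
Discriminant: 138² + 4·460363 = 19044 + 1841452 = 1860496; √1860496 = 1364.
q = (−138 + 1364)/2 = 613, and p = q + 138 = 751.
Check: 613 · 751 = 460363.

751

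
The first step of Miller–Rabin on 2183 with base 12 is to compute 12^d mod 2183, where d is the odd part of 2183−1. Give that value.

2183 − 1 = 2182 = 2^1 · 1091, so d = 1091.
12^1 ≡ 12 (mod 2183)
12^2 ≡ 12^2 = 144 ≡ 144 (mod 2183)
12^4 ≡ 144^2 = 20736 ≡ 1089 (mod 2183)
12^8 ≡ 1089^2 = 1185921 ≡ 552 (mod 2183)
12^16 ≡ 552^2 = 304704 ≡ 1267 (mod 2183)
12^32 ≡ 1267^2 = 1605289 ≡ 784 (mod 2183)
12^64 ≡ 784^2 = 614656 ≡ 1233 (mod 2183)
12^128 ≡ 1233^2 = 1520289 ≡ 921 (mod 2183)
12^256 ≡ 921^2 = 848241 ≡ 1237 (mod 2183)
12^512 ≡ 1237^2 = 1530169 ≡ 2069 (mod 2183)
12^1024 ≡ 2069^2 = 4280761 ≡ 2081 (mod 2183)
1091 = 1024 + 64 + 2 + 1 in binary powers of 2.
So 12^1091 ≡ 2081 · 1233 · 144 · 12 ≡ 551 (mod 2183).
Squaring chain: 551; never reaches −1, so base 12 is a Miller–Rabin witness that 2183 is composite.

551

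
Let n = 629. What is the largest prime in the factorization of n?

629 = 17 · 37
37 is prime.
So 629 = 17 · 37; the largest prime factor is 37.

37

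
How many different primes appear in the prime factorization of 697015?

697015 = 5 · 139403
139403 = 11 · 12673
12673 = 19 · 667
667 = 23 · 29
697015 = 5 · 11 · 19 · 23 · 29, which has 5 distinct prime factors.

5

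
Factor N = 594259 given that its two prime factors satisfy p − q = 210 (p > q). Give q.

Since p = q + 210, we have 594259 = q(q + 210), so q² + 210q − 594259 = 0.
Discriminant: 210² + 4·594259 = 44100 + 2377036 = 2421136; √2421136 = 1556.
q = (−210 + 1556)/2 = 673, and p = q + 210 = 883.
Check: 673 · 883 = 594259.

673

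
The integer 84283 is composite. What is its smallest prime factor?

84283 is odd.
Digit sum 25, not divisible by 3.
Ends in 3: not divisible by 5.
7: 84283 = 7·12040 + 3
11: 84283 = 11·7662 + 1
13: 84283 = 13·6483 + 4
17: 84283 = 17·4957 + 14
19: 84283 = 19·4435 + 18
23: 84283 = 23·3664 + 11
29: 84283 = 29·2906 + 9
31: 84283 = 31·2718 + 25
37: 84283 = 37·2277 + 34
41: 84283 = 41·2055 + 28
43: 84283 = 43·1960 + 3
47: 84283 = 47·1793 + 12
53: 84283 = 53·1590 + 13
59: 84283 = 59·1428 + 31
61: 84283 = 61·1381 + 42
67: 84283 = 67·1257 + 64
71: 84283 = 71·1187 + 6
73: 84283 = 73·1154 + 41
79: 84283 = 79·1066 + 69
83: 84283 = 83·1015 + 38
89: 84283 = 89·947

89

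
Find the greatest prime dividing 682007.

682007 = 79 · 8633
8633 = 89 · 97
97 is prime.
So 682007 = 79 · 89 · 97; the largest prime factor is 97.

97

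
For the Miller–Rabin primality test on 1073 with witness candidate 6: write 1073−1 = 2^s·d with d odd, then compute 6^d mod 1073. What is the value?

1073 − 1 = 1072 = 2^4 · 67, so d = 67.
6^1 ≡ 6 (mod 1073)
6^2 ≡ 6^2 = 36 ≡ 36 (mod 1073)
6^4 ≡ 36^2 = 1296 ≡ 223 (mod 1073)
6^8 ≡ 223^2 = 49729 ≡ 371 (mod 1073)
6^16 ≡ 371^2 = 137641 ≡ 297 (mod 1073)
6^32 ≡ 297^2 = 88209 ≡ 223 (mod 1073)
6^64 ≡ 223^2 = 49729 ≡ 371 (mod 1073)
67 = 64 + 2 + 1 in binary powers of 2.
So 6^67 ≡ 371 · 36 · 6 ≡ 734 (mod 1073).
Squaring chain: 734 → 110 → 297 → 223; never reaches −1, so base 6 is a Miller–Rabin witness that 1073 is composite.

734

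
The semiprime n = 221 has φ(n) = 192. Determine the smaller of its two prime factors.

13

φ(n) = (p−1)(q−1) = n − (p+q) + 1, so p + q = 221 − 192 + 1 = 30.
p and q are the roots of t² − 30t + 221 = 0.
Discriminant: 30² − 4·221 = 900 − 884 = 16; √16 = 4.
q = (30 − 4)/2 = 13, p = (30 + 4)/2 = 17.
Check: 13 · 17 = 221.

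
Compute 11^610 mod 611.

11^1 ≡ 11 (mod 611)
11^2 ≡ 11^2 = 121 ≡ 121 (mod 611)
11^4 ≡ 121^2 = 14641 ≡ 588 (mod 611)
11^8 ≡ 588^2 = 345744 ≡ 529 (mod 611)
11^16 ≡ 529^2 = 279841 ≡ 3 (mod 611)
11^32 ≡ 3^2 = 9 ≡ 9 (mod 611)
11^64 ≡ 9^2 = 81 ≡ 81 (mod 611)
11^128 ≡ 81^2 = 6561 ≡ 451 (mod 611)
11^256 ≡ 451^2 = 203401 ≡ 549 (mod 611)
11^512 ≡ 549^2 = 301401 ≡ 178 (mod 611)
610 = 512 + 64 + 32 + 2 in binary powers of 2.
So 11^610 ≡ 178 · 81 · 9 · 121 ≡ 335 (mod 611).
Since 335 ≠ 1, base 11 is a Fermat witness: 611 is composite.

335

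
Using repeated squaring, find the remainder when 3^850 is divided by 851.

303

3^1 ≡ 3 (mod 851)
3^2 ≡ 3^2 = 9 ≡ 9 (mod 851)
3^4 ≡ 9^2 = 81 ≡ 81 (mod 851)
3^8 ≡ 81^2 = 6561 ≡ 604 (mod 851)
3^16 ≡ 604^2 = 364816 ≡ 588 (mod 851)
3^32 ≡ 588^2 = 345744 ≡ 238 (mod 851)
3^64 ≡ 238^2 = 56644 ≡ 478 (mod 851)
3^128 ≡ 478^2 = 228484 ≡ 416 (mod 851)
3^256 ≡ 416^2 = 173056 ≡ 303 (mod 851)
3^512 ≡ 303^2 = 91809 ≡ 752 (mod 851)
850 = 512 + 256 + 64 + 16 + 2 in binary powers of 2.
So 3^850 ≡ 752 · 303 · 478 · 588 · 9 ≡ 303 (mod 851).
Since 303 ≠ 1, base 3 is a Fermat witness: 851 is composite.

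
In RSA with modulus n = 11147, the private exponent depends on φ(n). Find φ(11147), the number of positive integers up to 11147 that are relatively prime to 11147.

10920

Factor: 11147 = 71 · 157.
φ(11147) = (71−1) · (157−1) = 70 · 156 = 10920.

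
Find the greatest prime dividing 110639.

110639 = 31 · 3569
3569 = 43 · 83
83 is prime.
So 110639 = 31 · 43 · 83; the largest prime factor is 83.

83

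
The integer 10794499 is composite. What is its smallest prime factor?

10794499 is odd.
Digit sum 43, not divisible by 3.
Ends in 9: not divisible by 5.
7: 10794499 = 7·1542071 + 2
11: 10794499 = 11·981318 + 1
13: 10794499 = 13·830346 + 1
17: 10794499 = 17·634970 + 9
19: 10794499 = 19·568131 + 10
23: 10794499 = 23·469326 + 1
29: 10794499 = 29·372224 + 3
31: 10794499 = 31·348209 + 20
37: 10794499 = 37·291743 + 8
41: 10794499 = 41·263280 + 19
43: 10794499 = 43·251034 + 37
47: 10794499 = 47·229670 + 9
53: 10794499 = 53·203669 + 42
59: 10794499 = 59·182957 + 36
61: 10794499 = 61·176959

61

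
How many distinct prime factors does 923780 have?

923780 = 2^2 · 230945
230945 = 5 · 46189
46189 = 11 · 4199
4199 = 13 · 323
323 = 17 · 19
923780 = 2^2 · 5 · 11 · 13 · 17 · 19, which has 6 distinct prime factors.

6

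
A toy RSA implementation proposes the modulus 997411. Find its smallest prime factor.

61

997411 is odd.
Digit sum 31, not divisible by 3.
Ends in 1: not divisible by 5.
7: 997411 = 7·142487 + 2
11: 997411 = 11·90673 + 8
13: 997411 = 13·76723 + 12
17: 997411 = 17·58671 + 4
19: 997411 = 19·52495 + 6
23: 997411 = 23·43365 + 16
29: 997411 = 29·34393 + 14
31: 997411 = 31·32174 + 17
37: 997411 = 37·26957 + 2
41: 997411 = 41·24327 + 4
43: 997411 = 43·23195 + 26
47: 997411 = 47·21221 + 24
53: 997411 = 53·18819 + 4
59: 997411 = 59·16905 + 16
61: 997411 = 61·16351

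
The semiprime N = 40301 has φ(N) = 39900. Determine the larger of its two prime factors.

211

φ(n) = (p−1)(q−1) = n − (p+q) + 1, so p + q = 40301 − 39900 + 1 = 402.
p and q are the roots of t² − 402t + 40301 = 0.
Discriminant: 402² − 4·40301 = 161604 − 161204 = 400; √400 = 20.
q = (402 − 20)/2 = 191, p = (402 + 20)/2 = 211.
Check: 191 · 211 = 40301.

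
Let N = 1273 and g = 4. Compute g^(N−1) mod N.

729

4^1 ≡ 4 (mod 1273)
4^2 ≡ 4^2 = 16 ≡ 16 (mod 1273)
4^4 ≡ 16^2 = 256 ≡ 256 (mod 1273)
4^8 ≡ 256^2 = 65536 ≡ 613 (mod 1273)
4^16 ≡ 613^2 = 375769 ≡ 234 (mod 1273)
4^32 ≡ 234^2 = 54756 ≡ 17 (mod 1273)
4^64 ≡ 17^2 = 289 ≡ 289 (mod 1273)
4^128 ≡ 289^2 = 83521 ≡ 776 (mod 1273)
4^256 ≡ 776^2 = 602176 ≡ 47 (mod 1273)
4^512 ≡ 47^2 = 2209 ≡ 936 (mod 1273)
4^1024 ≡ 936^2 = 876096 ≡ 272 (mod 1273)
1272 = 1024 + 128 + 64 + 32 + 16 + 8 in binary powers of 2.
So 4^1272 ≡ 272 · 776 · 289 · 17 · 234 · 613 ≡ 729 (mod 1273).
Since 729 ≠ 1, base 4 is a Fermat witness: 1273 is composite.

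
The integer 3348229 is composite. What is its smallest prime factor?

61

3348229 is odd.
Digit sum 31, not divisible by 3.
Ends in 9: not divisible by 5.
7: 3348229 = 7·478318 + 3
11: 3348229 = 11·304384 + 5
13: 3348229 = 13·257556 + 1
17: 3348229 = 17·196954 + 11
19: 3348229 = 19·176222 + 11
23: 3348229 = 23·145575 + 4
29: 3348229 = 29·115456 + 5
31: 3348229 = 31·108007 + 12
37: 3348229 = 37·90492 + 25
41: 3348229 = 41·81664 + 5
43: 3348229 = 43·77865 + 34
47: 3348229 = 47·71238 + 43
53: 3348229 = 53·63174 + 7
59: 3348229 = 59·56749 + 38
61: 3348229 = 61·54889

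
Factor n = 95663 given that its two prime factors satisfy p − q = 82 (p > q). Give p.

Since p = q + 82, we have 95663 = q(q + 82), so q² + 82q − 95663 = 0.
Discriminant: 82² + 4·95663 = 6724 + 382652 = 389376; √389376 = 624.
q = (−82 + 624)/2 = 271, and p = q + 82 = 353.
Check: 271 · 353 = 95663.

353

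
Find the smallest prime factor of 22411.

73

22411 is odd.
Digit sum 10, not divisible by 3.
Ends in 1: not divisible by 5.
7: 22411 = 7·3201 + 4
11: 22411 = 11·2037 + 4
13: 22411 = 13·1723 + 12
17: 22411 = 17·1318 + 5
19: 22411 = 19·1179 + 10
23: 22411 = 23·974 + 9
29: 22411 = 29·772 + 23
31: 22411 = 31·722 + 29
37: 22411 = 37·605 + 26
41: 22411 = 41·546 + 25
43: 22411 = 43·521 + 8
47: 22411 = 47·476 + 39
53: 22411 = 53·422 + 45
59: 22411 = 59·379 + 50
61: 22411 = 61·367 + 24
67: 22411 = 67·334 + 33
71: 22411 = 71·315 + 46
73: 22411 = 73·307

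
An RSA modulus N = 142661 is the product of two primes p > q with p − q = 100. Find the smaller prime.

Since p = q + 100, we have 142661 = q(q + 100), so q² + 100q − 142661 = 0.
Discriminant: 100² + 4·142661 = 10000 + 570644 = 580644; √580644 = 762.
q = (−100 + 762)/2 = 331, and p = q + 100 = 431.
Check: 331 · 431 = 142661.

331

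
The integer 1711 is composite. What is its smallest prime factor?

1711 is odd.
Digit sum 10, not divisible by 3.
Ends in 1: not divisible by 5.
7: 1711 = 7·244 + 3
11: 1711 = 11·155 + 6
13: 1711 = 13·131 + 8
17: 1711 = 17·100 + 11
19: 1711 = 19·90 + 1
23: 1711 = 23·74 + 9
29: 1711 = 29·59

29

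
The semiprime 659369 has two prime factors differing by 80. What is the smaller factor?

Since p = q + 80, we have 659369 = q(q + 80), so q² + 80q − 659369 = 0.
Discriminant: 80² + 4·659369 = 6400 + 2637476 = 2643876; √2643876 = 1626.
q = (−80 + 1626)/2 = 773, and p = q + 80 = 853.
Check: 773 · 853 = 659369.

773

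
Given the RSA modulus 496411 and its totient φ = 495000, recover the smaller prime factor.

φ(n) = (p−1)(q−1) = n − (p+q) + 1, so p + q = 496411 − 495000 + 1 = 1412.
p and q are the roots of t² − 1412t + 496411 = 0.
Discriminant: 1412² − 4·496411 = 1993744 − 1985644 = 8100; √8100 = 90.
q = (1412 − 90)/2 = 661, p = (1412 + 90)/2 = 751.
Check: 661 · 751 = 496411.

661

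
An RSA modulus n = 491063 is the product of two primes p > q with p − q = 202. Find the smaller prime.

607

Since p = q + 202, we have 491063 = q(q + 202), so q² + 202q − 491063 = 0.
Discriminant: 202² + 4·491063 = 40804 + 1964252 = 2005056; √2005056 = 1416.
q = (−202 + 1416)/2 = 607, and p = q + 202 = 809.
Check: 607 · 809 = 491063.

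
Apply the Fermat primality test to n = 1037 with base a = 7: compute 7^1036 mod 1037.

931

7^1 ≡ 7 (mod 1037)
7^2 ≡ 7^2 = 49 ≡ 49 (mod 1037)
7^4 ≡ 49^2 = 2401 ≡ 327 (mod 1037)
7^8 ≡ 327^2 = 106929 ≡ 118 (mod 1037)
7^16 ≡ 118^2 = 13924 ≡ 443 (mod 1037)
7^32 ≡ 443^2 = 196249 ≡ 256 (mod 1037)
7^64 ≡ 256^2 = 65536 ≡ 205 (mod 1037)
7^128 ≡ 205^2 = 42025 ≡ 545 (mod 1037)
7^256 ≡ 545^2 = 297025 ≡ 443 (mod 1037)
7^512 ≡ 443^2 = 196249 ≡ 256 (mod 1037)
7^1024 ≡ 256^2 = 65536 ≡ 205 (mod 1037)
1036 = 1024 + 8 + 4 in binary powers of 2.
So 7^1036 ≡ 205 · 118 · 327 ≡ 931 (mod 1037).
Since 931 ≠ 1, base 7 is a Fermat witness: 1037 is composite.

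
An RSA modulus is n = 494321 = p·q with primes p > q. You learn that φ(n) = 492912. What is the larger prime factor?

757

φ(n) = (p−1)(q−1) = n − (p+q) + 1, so p + q = 494321 − 492912 + 1 = 1410.
p and q are the roots of t² − 1410t + 494321 = 0.
Discriminant: 1410² − 4·494321 = 1988100 − 1977284 = 10816; √10816 = 104.
q = (1410 − 104)/2 = 653, p = (1410 + 104)/2 = 757.
Check: 653 · 757 = 494321.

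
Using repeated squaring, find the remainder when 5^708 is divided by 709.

1

5^1 ≡ 5 (mod 709)
5^2 ≡ 5^2 = 25 ≡ 25 (mod 709)
5^4 ≡ 25^2 = 625 ≡ 625 (mod 709)
5^8 ≡ 625^2 = 390625 ≡ 675 (mod 709)
5^16 ≡ 675^2 = 455625 ≡ 447 (mod 709)
5^32 ≡ 447^2 = 199809 ≡ 580 (mod 709)
5^64 ≡ 580^2 = 336400 ≡ 334 (mod 709)
5^128 ≡ 334^2 = 111556 ≡ 243 (mod 709)
5^256 ≡ 243^2 = 59049 ≡ 202 (mod 709)
5^512 ≡ 202^2 = 40804 ≡ 391 (mod 709)
708 = 512 + 128 + 64 + 4 in binary powers of 2.
So 5^708 ≡ 391 · 243 · 334 · 625 ≡ 1 (mod 709).
Since the result is 1, base 5 gives no evidence that 709 is composite.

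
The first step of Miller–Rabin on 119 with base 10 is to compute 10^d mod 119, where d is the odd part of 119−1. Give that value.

119 − 1 = 118 = 2^1 · 59, so d = 59.
10^1 ≡ 10 (mod 119)
10^2 ≡ 10^2 = 100 ≡ 100 (mod 119)
10^4 ≡ 100^2 = 10000 ≡ 4 (mod 119)
10^8 ≡ 4^2 = 16 ≡ 16 (mod 119)
10^16 ≡ 16^2 = 256 ≡ 18 (mod 119)
10^32 ≡ 18^2 = 324 ≡ 86 (mod 119)
59 = 32 + 16 + 8 + 2 + 1 in binary powers of 2.
So 10^59 ≡ 86 · 18 · 16 · 100 · 10 ≡ 54 (mod 119).
Squaring chain: 54; never reaches −1, so base 10 is a Miller–Rabin witness that 119 is composite.

54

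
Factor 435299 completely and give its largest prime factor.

435299 = 67 · 6497
6497 = 73 · 89
89 is prime.
So 435299 = 67 · 73 · 89; the largest prime factor is 89.

89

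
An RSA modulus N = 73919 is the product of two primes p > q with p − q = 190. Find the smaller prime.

193

Since p = q + 190, we have 73919 = q(q + 190), so q² + 190q − 73919 = 0.
Discriminant: 190² + 4·73919 = 36100 + 295676 = 331776; √331776 = 576.
q = (−190 + 576)/2 = 193, and p = q + 190 = 383.
Check: 193 · 383 = 73919.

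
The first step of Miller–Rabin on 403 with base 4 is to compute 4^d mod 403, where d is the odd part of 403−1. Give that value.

403 − 1 = 402 = 2^1 · 201, so d = 201.
4^1 ≡ 4 (mod 403)
4^2 ≡ 4^2 = 16 ≡ 16 (mod 403)
4^4 ≡ 16^2 = 256 ≡ 256 (mod 403)
4^8 ≡ 256^2 = 65536 ≡ 250 (mod 403)
4^16 ≡ 250^2 = 62500 ≡ 35 (mod 403)
4^32 ≡ 35^2 = 1225 ≡ 16 (mod 403)
4^64 ≡ 16^2 = 256 ≡ 256 (mod 403)
4^128 ≡ 256^2 = 65536 ≡ 250 (mod 403)
201 = 128 + 64 + 8 + 1 in binary powers of 2.
So 4^201 ≡ 250 · 256 · 250 · 4 ≡ 376 (mod 403).
Squaring chain: 376; never reaches −1, so base 4 is a Miller–Rabin witness that 403 is composite.

376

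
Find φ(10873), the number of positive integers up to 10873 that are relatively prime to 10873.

10660

Factor: 10873 = 83 · 131.
φ(10873) = (83−1) · (131−1) = 82 · 130 = 10660.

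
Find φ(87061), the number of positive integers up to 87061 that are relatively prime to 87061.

77760

Factor: 87061 = 13 · 37 · 181.
φ(87061) = (13−1) · (37−1) · (181−1) = 12 · 36 · 180 = 77760.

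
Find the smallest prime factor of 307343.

17

307343 is odd.
Digit sum 20, not divisible by 3.
Ends in 3: not divisible by 5.
7: 307343 = 7·43906 + 1
11: 307343 = 11·27940 + 3
13: 307343 = 13·23641 + 10
17: 307343 = 17·18079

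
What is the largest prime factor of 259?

37

259 = 7 · 37
37 is prime.
So 259 = 7 · 37; the largest prime factor is 37.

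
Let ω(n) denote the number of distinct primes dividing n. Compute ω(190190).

6

190190 = 2 · 95095
95095 = 5 · 19019
19019 = 7 · 2717
2717 = 11 · 247
247 = 13 · 19
190190 = 2 · 5 · 7 · 11 · 13 · 19, which has 6 distinct prime factors.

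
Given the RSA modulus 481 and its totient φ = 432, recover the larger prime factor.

φ(n) = (p−1)(q−1) = n − (p+q) + 1, so p + q = 481 − 432 + 1 = 50.
p and q are the roots of t² − 50t + 481 = 0.
Discriminant: 50² − 4·481 = 2500 − 1924 = 576; √576 = 24.
q = (50 − 24)/2 = 13, p = (50 + 24)/2 = 37.
Check: 13 · 37 = 481.

37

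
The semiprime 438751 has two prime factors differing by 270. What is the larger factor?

811

Since p = q + 270, we have 438751 = q(q + 270), so q² + 270q − 438751 = 0.
Discriminant: 270² + 4·438751 = 72900 + 1755004 = 1827904; √1827904 = 1352.
q = (−270 + 1352)/2 = 541, and p = q + 270 = 811.
Check: 541 · 811 = 438751.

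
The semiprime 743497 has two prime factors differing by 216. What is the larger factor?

977

Since p = q + 216, we have 743497 = q(q + 216), so q² + 216q − 743497 = 0.
Discriminant: 216² + 4·743497 = 46656 + 2973988 = 3020644; √3020644 = 1738.
q = (−216 + 1738)/2 = 761, and p = q + 216 = 977.
Check: 761 · 977 = 743497.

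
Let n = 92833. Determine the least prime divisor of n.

13

92833 is odd.
Digit sum 25, not divisible by 3.
Ends in 3: not divisible by 5.
7: 92833 = 7·13261 + 6
11: 92833 = 11·8439 + 4
13: 92833 = 13·7141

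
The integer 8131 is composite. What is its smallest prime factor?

8131 is odd.
Digit sum 13, not divisible by 3.
Ends in 1: not divisible by 5.
7: 8131 = 7·1161 + 4
11: 8131 = 11·739 + 2
13: 8131 = 13·625 + 6
17: 8131 = 17·478 + 5
19: 8131 = 19·427 + 18
23: 8131 = 23·353 + 12
29: 8131 = 29·280 + 11
31: 8131 = 31·262 + 9
37: 8131 = 37·219 + 28
41: 8131 = 41·198 + 13
43: 8131 = 43·189 + 4
47: 8131 = 47·173

47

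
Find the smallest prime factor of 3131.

31

3131 is odd.
Digit sum 8, not divisible by 3.
Ends in 1: not divisible by 5.
7: 3131 = 7·447 + 2
11: 3131 = 11·284 + 7
13: 3131 = 13·240 + 11
17: 3131 = 17·184 + 3
19: 3131 = 19·164 + 15
23: 3131 = 23·136 + 3
29: 3131 = 29·107 + 28
31: 3131 = 31·101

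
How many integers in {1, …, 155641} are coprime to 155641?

145200

Factor: 155641 = 23 · 67 · 101.
φ(155641) = (23−1) · (67−1) · (101−1) = 22 · 66 · 100 = 145200.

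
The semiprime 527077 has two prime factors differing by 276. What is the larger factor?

Since p = q + 276, we have 527077 = q(q + 276), so q² + 276q − 527077 = 0.
Discriminant: 276² + 4·527077 = 76176 + 2108308 = 2184484; √2184484 = 1478.
q = (−276 + 1478)/2 = 601, and p = q + 276 = 877.
Check: 601 · 877 = 527077.

877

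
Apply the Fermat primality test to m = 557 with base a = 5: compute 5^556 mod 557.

1

5^1 ≡ 5 (mod 557)
5^2 ≡ 5^2 = 25 ≡ 25 (mod 557)
5^4 ≡ 25^2 = 625 ≡ 68 (mod 557)
5^8 ≡ 68^2 = 4624 ≡ 168 (mod 557)
5^16 ≡ 168^2 = 28224 ≡ 374 (mod 557)
5^32 ≡ 374^2 = 139876 ≡ 69 (mod 557)
5^64 ≡ 69^2 = 4761 ≡ 305 (mod 557)
5^128 ≡ 305^2 = 93025 ≡ 6 (mod 557)
5^256 ≡ 6^2 = 36 ≡ 36 (mod 557)
5^512 ≡ 36^2 = 1296 ≡ 182 (mod 557)
556 = 512 + 32 + 8 + 4 in binary powers of 2.
So 5^556 ≡ 182 · 69 · 168 · 68 ≡ 1 (mod 557).
Since the result is 1, base 5 gives no evidence that 557 is composite.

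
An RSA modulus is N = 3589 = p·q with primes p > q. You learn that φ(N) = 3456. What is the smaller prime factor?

φ(n) = (p−1)(q−1) = n − (p+q) + 1, so p + q = 3589 − 3456 + 1 = 134.
p and q are the roots of t² − 134t + 3589 = 0.
Discriminant: 134² − 4·3589 = 17956 − 14356 = 3600; √3600 = 60.
q = (134 − 60)/2 = 37, p = (134 + 60)/2 = 97.
Check: 37 · 97 = 3589.

37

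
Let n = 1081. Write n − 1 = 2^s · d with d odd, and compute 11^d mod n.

1009

1081 − 1 = 1080 = 2^3 · 135, so d = 135.
11^1 ≡ 11 (mod 1081)
11^2 ≡ 11^2 = 121 ≡ 121 (mod 1081)
11^4 ≡ 121^2 = 14641 ≡ 588 (mod 1081)
11^8 ≡ 588^2 = 345744 ≡ 905 (mod 1081)
11^16 ≡ 905^2 = 819025 ≡ 708 (mod 1081)
11^32 ≡ 708^2 = 501264 ≡ 761 (mod 1081)
11^64 ≡ 761^2 = 579121 ≡ 786 (mod 1081)
11^128 ≡ 786^2 = 617796 ≡ 545 (mod 1081)
135 = 128 + 4 + 2 + 1 in binary powers of 2.
So 11^135 ≡ 545 · 588 · 121 · 11 ≡ 1009 (mod 1081).
Squaring chain: 1009 → 860 → 196; never reaches −1, so base 11 is a Miller–Rabin witness that 1081 is composite.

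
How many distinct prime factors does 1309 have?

3

1309 = 7 · 187
187 = 11 · 17
1309 = 7 · 11 · 17, which has 3 distinct prime factors.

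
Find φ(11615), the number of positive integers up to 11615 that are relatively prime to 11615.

8800

Factor: 11615 = 5 · 23 · 101.
φ(11615) = (5−1) · (23−1) · (101−1) = 4 · 22 · 100 = 8800.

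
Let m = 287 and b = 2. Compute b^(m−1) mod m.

23

2^1 ≡ 2 (mod 287)
2^2 ≡ 2^2 = 4 ≡ 4 (mod 287)
2^4 ≡ 4^2 = 16 ≡ 16 (mod 287)
2^8 ≡ 16^2 = 256 ≡ 256 (mod 287)
2^16 ≡ 256^2 = 65536 ≡ 100 (mod 287)
2^32 ≡ 100^2 = 10000 ≡ 242 (mod 287)
2^64 ≡ 242^2 = 58564 ≡ 16 (mod 287)
2^128 ≡ 16^2 = 256 ≡ 256 (mod 287)
2^256 ≡ 256^2 = 65536 ≡ 100 (mod 287)
286 = 256 + 16 + 8 + 4 + 2 in binary powers of 2.
So 2^286 ≡ 100 · 100 · 256 · 16 · 4 ≡ 23 (mod 287).
Since 23 ≠ 1, base 2 is a Fermat witness: 287 is composite.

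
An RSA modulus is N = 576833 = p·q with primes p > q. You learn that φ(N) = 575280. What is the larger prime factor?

941

φ(n) = (p−1)(q−1) = n − (p+q) + 1, so p + q = 576833 − 575280 + 1 = 1554.
p and q are the roots of t² − 1554t + 576833 = 0.
Discriminant: 1554² − 4·576833 = 2414916 − 2307332 = 107584; √107584 = 328.
q = (1554 − 328)/2 = 613, p = (1554 + 328)/2 = 941.
Check: 613 · 941 = 576833.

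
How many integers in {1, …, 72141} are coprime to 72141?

47472

Factor: 72141 = 3 · 139 · 173.
φ(72141) = (3−1) · (139−1) · (173−1) = 2 · 138 · 172 = 47472.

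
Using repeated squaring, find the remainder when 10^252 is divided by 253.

177

10^1 ≡ 10 (mod 253)
10^2 ≡ 10^2 = 100 ≡ 100 (mod 253)
10^4 ≡ 100^2 = 10000 ≡ 133 (mod 253)
10^8 ≡ 133^2 = 17689 ≡ 232 (mod 253)
10^16 ≡ 232^2 = 53824 ≡ 188 (mod 253)
10^32 ≡ 188^2 = 35344 ≡ 177 (mod 253)
10^64 ≡ 177^2 = 31329 ≡ 210 (mod 253)
10^128 ≡ 210^2 = 44100 ≡ 78 (mod 253)
252 = 128 + 64 + 32 + 16 + 8 + 4 in binary powers of 2.
So 10^252 ≡ 78 · 210 · 177 · 188 · 232 · 133 ≡ 177 (mod 253).
Since 177 ≠ 1, base 10 is a Fermat witness: 253 is composite.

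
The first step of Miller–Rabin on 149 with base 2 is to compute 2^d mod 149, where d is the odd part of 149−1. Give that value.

105

149 − 1 = 148 = 2^2 · 37, so d = 37.
2^1 ≡ 2 (mod 149)
2^2 ≡ 2^2 = 4 ≡ 4 (mod 149)
2^4 ≡ 4^2 = 16 ≡ 16 (mod 149)
2^8 ≡ 16^2 = 256 ≡ 107 (mod 149)
2^16 ≡ 107^2 = 11449 ≡ 125 (mod 149)
2^32 ≡ 125^2 = 15625 ≡ 129 (mod 149)
37 = 32 + 4 + 1 in binary powers of 2.
So 2^37 ≡ 129 · 16 · 2 ≡ 105 (mod 149).
Squaring chain: 105 → 148; reaches −1, so base 2 does not prove 149 composite.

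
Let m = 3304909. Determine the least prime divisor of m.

67

3304909 is odd.
Digit sum 28, not divisible by 3.
Ends in 9: not divisible by 5.
7: 3304909 = 7·472129 + 6
11: 3304909 = 11·300446 + 3
13: 3304909 = 13·254223 + 10
17: 3304909 = 17·194406 + 7
19: 3304909 = 19·173942 + 11
23: 3304909 = 23·143691 + 16
29: 3304909 = 29·113962 + 11
31: 3304909 = 31·106609 + 30
37: 3304909 = 37·89321 + 32
41: 3304909 = 41·80607 + 22
43: 3304909 = 43·76858 + 15
47: 3304909 = 47·70317 + 10
53: 3304909 = 53·62356 + 41
59: 3304909 = 59·56015 + 24
61: 3304909 = 61·54178 + 51
67: 3304909 = 67·49327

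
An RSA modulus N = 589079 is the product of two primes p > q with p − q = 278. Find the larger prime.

Since p = q + 278, we have 589079 = q(q + 278), so q² + 278q − 589079 = 0.
Discriminant: 278² + 4·589079 = 77284 + 2356316 = 2433600; √2433600 = 1560.
q = (−278 + 1560)/2 = 641, and p = q + 278 = 919.
Check: 641 · 919 = 589079.

919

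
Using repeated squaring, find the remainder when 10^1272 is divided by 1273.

349

10^1 ≡ 10 (mod 1273)
10^2 ≡ 10^2 = 100 ≡ 100 (mod 1273)
10^4 ≡ 100^2 = 10000 ≡ 1089 (mod 1273)
10^8 ≡ 1089^2 = 1185921 ≡ 758 (mod 1273)
10^16 ≡ 758^2 = 574564 ≡ 441 (mod 1273)
10^32 ≡ 441^2 = 194481 ≡ 985 (mod 1273)
10^64 ≡ 985^2 = 970225 ≡ 199 (mod 1273)
10^128 ≡ 199^2 = 39601 ≡ 138 (mod 1273)
10^256 ≡ 138^2 = 19044 ≡ 1222 (mod 1273)
10^512 ≡ 1222^2 = 1493284 ≡ 55 (mod 1273)
10^1024 ≡ 55^2 = 3025 ≡ 479 (mod 1273)
1272 = 1024 + 128 + 64 + 32 + 16 + 8 in binary powers of 2.
So 10^1272 ≡ 479 · 138 · 199 · 985 · 441 · 758 ≡ 349 (mod 1273).
Since 349 ≠ 1, base 10 is a Fermat witness: 1273 is composite.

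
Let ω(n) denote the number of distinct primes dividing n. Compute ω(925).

925 = 5^2 · 37
925 = 5^2 · 37, which has 2 distinct prime factors.

2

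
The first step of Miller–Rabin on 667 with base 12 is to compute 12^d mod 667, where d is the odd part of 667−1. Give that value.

667 − 1 = 666 = 2^1 · 333, so d = 333.
12^1 ≡ 12 (mod 667)
12^2 ≡ 12^2 = 144 ≡ 144 (mod 667)
12^4 ≡ 144^2 = 20736 ≡ 59 (mod 667)
12^8 ≡ 59^2 = 3481 ≡ 146 (mod 667)
12^16 ≡ 146^2 = 21316 ≡ 639 (mod 667)
12^32 ≡ 639^2 = 408321 ≡ 117 (mod 667)
12^64 ≡ 117^2 = 13689 ≡ 349 (mod 667)
12^128 ≡ 349^2 = 121801 ≡ 407 (mod 667)
12^256 ≡ 407^2 = 165649 ≡ 233 (mod 667)
333 = 256 + 64 + 8 + 4 + 1 in binary powers of 2.
So 12^333 ≡ 233 · 349 · 146 · 59 · 12 ≡ 302 (mod 667).
Squaring chain: 302; never reaches −1, so base 12 is a Miller–Rabin witness that 667 is composite.

302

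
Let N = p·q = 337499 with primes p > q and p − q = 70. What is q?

547

Since p = q + 70, we have 337499 = q(q + 70), so q² + 70q − 337499 = 0.
Discriminant: 70² + 4·337499 = 4900 + 1349996 = 1354896; √1354896 = 1164.
q = (−70 + 1164)/2 = 547, and p = q + 70 = 617.
Check: 547 · 617 = 337499.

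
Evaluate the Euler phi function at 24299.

Factor: 24299 = 11 · 47^2.
φ(24299) = (11−1) · 47^1·(47−1) = 10 · 2162 = 21620.

21620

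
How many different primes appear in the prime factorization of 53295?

5

53295 = 3 · 17765
17765 = 5 · 3553
3553 = 11 · 323
323 = 17 · 19
53295 = 3 · 5 · 11 · 17 · 19, which has 5 distinct prime factors.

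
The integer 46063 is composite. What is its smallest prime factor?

46063 is odd.
Digit sum 19, not divisible by 3.
Ends in 3: not divisible by 5.
7: 46063 = 7·6580 + 3
11: 46063 = 11·4187 + 6
13: 46063 = 13·3543 + 4
17: 46063 = 17·2709 + 10
19: 46063 = 19·2424 + 7
23: 46063 = 23·2002 + 17
29: 46063 = 29·1588 + 11
31: 46063 = 31·1485 + 28
37: 46063 = 37·1244 + 35
41: 46063 = 41·1123 + 20
43: 46063 = 43·1071 + 10
47: 46063 = 47·980 + 3
53: 46063 = 53·869 + 6
59: 46063 = 59·780 + 43
61: 46063 = 61·755 + 8
67: 46063 = 67·687 + 34
71: 46063 = 71·648 + 55
73: 46063 = 73·631

73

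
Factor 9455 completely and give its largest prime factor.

9455 = 5 · 1891
1891 = 31 · 61
61 is prime.
So 9455 = 5 · 31 · 61; the largest prime factor is 61.

61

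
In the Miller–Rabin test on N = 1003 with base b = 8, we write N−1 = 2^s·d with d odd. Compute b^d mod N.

1003 − 1 = 1002 = 2^1 · 501, so d = 501.
8^1 ≡ 8 (mod 1003)
8^2 ≡ 8^2 = 64 ≡ 64 (mod 1003)
8^4 ≡ 64^2 = 4096 ≡ 84 (mod 1003)
8^8 ≡ 84^2 = 7056 ≡ 35 (mod 1003)
8^16 ≡ 35^2 = 1225 ≡ 222 (mod 1003)
8^32 ≡ 222^2 = 49284 ≡ 137 (mod 1003)
8^64 ≡ 137^2 = 18769 ≡ 715 (mod 1003)
8^128 ≡ 715^2 = 511225 ≡ 698 (mod 1003)
8^256 ≡ 698^2 = 487204 ≡ 749 (mod 1003)
501 = 256 + 128 + 64 + 32 + 16 + 4 + 1 in binary powers of 2.
So 8^501 ≡ 749 · 698 · 715 · 137 · 222 · 84 · 8 ≡ 791 (mod 1003).
Squaring chain: 791; never reaches −1, so base 8 is a Miller–Rabin witness that 1003 is composite.

791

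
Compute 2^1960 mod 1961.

2^1 ≡ 2 (mod 1961)
2^2 ≡ 2^2 = 4 ≡ 4 (mod 1961)
2^4 ≡ 4^2 = 16 ≡ 16 (mod 1961)
2^8 ≡ 16^2 = 256 ≡ 256 (mod 1961)
2^16 ≡ 256^2 = 65536 ≡ 823 (mod 1961)
2^32 ≡ 823^2 = 677329 ≡ 784 (mod 1961)
2^64 ≡ 784^2 = 614656 ≡ 863 (mod 1961)
2^128 ≡ 863^2 = 744769 ≡ 1550 (mod 1961)
2^256 ≡ 1550^2 = 2402500 ≡ 275 (mod 1961)
2^512 ≡ 275^2 = 75625 ≡ 1107 (mod 1961)
2^1024 ≡ 1107^2 = 1225449 ≡ 1785 (mod 1961)
1960 = 1024 + 512 + 256 + 128 + 32 + 8 in binary powers of 2.
So 2^1960 ≡ 1785 · 1107 · 275 · 1550 · 784 · 256 ≡ 1785 (mod 1961).
Since 1785 ≠ 1, base 2 is a Fermat witness: 1961 is composite.

1785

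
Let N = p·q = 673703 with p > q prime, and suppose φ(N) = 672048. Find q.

φ(n) = (p−1)(q−1) = n − (p+q) + 1, so p + q = 673703 − 672048 + 1 = 1656.
p and q are the roots of t² − 1656t + 673703 = 0.
Discriminant: 1656² − 4·673703 = 2742336 − 2694812 = 47524; √47524 = 218.
q = (1656 − 218)/2 = 719, p = (1656 + 218)/2 = 937.
Check: 719 · 937 = 673703.

719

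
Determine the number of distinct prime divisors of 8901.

8901 = 3^2 · 989
989 = 23 · 43
8901 = 3^2 · 23 · 43, which has 3 distinct prime factors.

3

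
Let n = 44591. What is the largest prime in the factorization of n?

61

44591 = 17 · 2623
2623 = 43 · 61
61 is prime.
So 44591 = 17 · 43 · 61; the largest prime factor is 61.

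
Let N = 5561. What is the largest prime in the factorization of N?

5561 = 67 · 83
83 is prime.
So 5561 = 67 · 83; the largest prime factor is 83.

83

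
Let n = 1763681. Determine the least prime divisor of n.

1763681 is odd.
Digit sum 32, not divisible by 3.
Ends in 1: not divisible by 5.
7: 1763681 = 7·251954 + 3
11: 1763681 = 11·160334 + 7
13: 1763681 = 13·135667 + 10
17: 1763681 = 17·103745 + 16
19: 1763681 = 19·92825 + 6
23: 1763681 = 23·76681 + 18
29: 1763681 = 29·60816 + 17
31: 1763681 = 31·56892 + 29
37: 1763681 = 37·47667 + 2
41: 1763681 = 41·43016 + 25
43: 1763681 = 43·41015 + 36
47: 1763681 = 47·37525 + 6
53: 1763681 = 53·33277

53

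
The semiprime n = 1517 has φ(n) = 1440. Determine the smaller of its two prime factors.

φ(n) = (p−1)(q−1) = n − (p+q) + 1, so p + q = 1517 − 1440 + 1 = 78.
p and q are the roots of t² − 78t + 1517 = 0.
Discriminant: 78² − 4·1517 = 6084 − 6068 = 16; √16 = 4.
q = (78 − 4)/2 = 37, p = (78 + 4)/2 = 41.
Check: 37 · 41 = 1517.

37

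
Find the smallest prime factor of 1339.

1339 is odd.
Digit sum 16, not divisible by 3.
Ends in 9: not divisible by 5.
7: 1339 = 7·191 + 2
11: 1339 = 11·121 + 8
13: 1339 = 13·103

13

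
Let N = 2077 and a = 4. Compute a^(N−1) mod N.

1027

4^1 ≡ 4 (mod 2077)
4^2 ≡ 4^2 = 16 ≡ 16 (mod 2077)
4^4 ≡ 16^2 = 256 ≡ 256 (mod 2077)
4^8 ≡ 256^2 = 65536 ≡ 1149 (mod 2077)
4^16 ≡ 1149^2 = 1320201 ≡ 1306 (mod 2077)
4^32 ≡ 1306^2 = 1705636 ≡ 419 (mod 2077)
4^64 ≡ 419^2 = 175561 ≡ 1093 (mod 2077)
4^128 ≡ 1093^2 = 1194649 ≡ 374 (mod 2077)
4^256 ≡ 374^2 = 139876 ≡ 717 (mod 2077)
4^512 ≡ 717^2 = 514089 ≡ 1070 (mod 2077)
4^1024 ≡ 1070^2 = 1144900 ≡ 473 (mod 2077)
4^2048 ≡ 473^2 = 223729 ≡ 1490 (mod 2077)
2076 = 2048 + 16 + 8 + 4 in binary powers of 2.
So 4^2076 ≡ 1490 · 1306 · 1149 · 256 ≡ 1027 (mod 2077).
Since 1027 ≠ 1, base 4 is a Fermat witness: 2077 is composite.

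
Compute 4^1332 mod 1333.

16

4^1 ≡ 4 (mod 1333)
4^2 ≡ 4^2 = 16 ≡ 16 (mod 1333)
4^4 ≡ 16^2 = 256 ≡ 256 (mod 1333)
4^8 ≡ 256^2 = 65536 ≡ 219 (mod 1333)
4^16 ≡ 219^2 = 47961 ≡ 1306 (mod 1333)
4^32 ≡ 1306^2 = 1705636 ≡ 729 (mod 1333)
4^64 ≡ 729^2 = 531441 ≡ 907 (mod 1333)
4^128 ≡ 907^2 = 822649 ≡ 188 (mod 1333)
4^256 ≡ 188^2 = 35344 ≡ 686 (mod 1333)
4^512 ≡ 686^2 = 470596 ≡ 47 (mod 1333)
4^1024 ≡ 47^2 = 2209 ≡ 876 (mod 1333)
1332 = 1024 + 256 + 32 + 16 + 4 in binary powers of 2.
So 4^1332 ≡ 876 · 686 · 729 · 1306 · 256 ≡ 16 (mod 1333).
Since 16 ≠ 1, base 4 is a Fermat witness: 1333 is composite.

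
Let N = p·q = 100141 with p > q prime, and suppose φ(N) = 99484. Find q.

239

φ(n) = (p−1)(q−1) = n − (p+q) + 1, so p + q = 100141 − 99484 + 1 = 658.
p and q are the roots of t² − 658t + 100141 = 0.
Discriminant: 658² − 4·100141 = 432964 − 400564 = 32400; √32400 = 180.
q = (658 − 180)/2 = 239, p = (658 + 180)/2 = 419.
Check: 239 · 419 = 100141.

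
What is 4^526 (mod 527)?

407

4^1 ≡ 4 (mod 527)
4^2 ≡ 4^2 = 16 ≡ 16 (mod 527)
4^4 ≡ 16^2 = 256 ≡ 256 (mod 527)
4^8 ≡ 256^2 = 65536 ≡ 188 (mod 527)
4^16 ≡ 188^2 = 35344 ≡ 35 (mod 527)
4^32 ≡ 35^2 = 1225 ≡ 171 (mod 527)
4^64 ≡ 171^2 = 29241 ≡ 256 (mod 527)
4^128 ≡ 256^2 = 65536 ≡ 188 (mod 527)
4^256 ≡ 188^2 = 35344 ≡ 35 (mod 527)
4^512 ≡ 35^2 = 1225 ≡ 171 (mod 527)
526 = 512 + 8 + 4 + 2 in binary powers of 2.
So 4^526 ≡ 171 · 188 · 256 · 16 ≡ 407 (mod 527).
Since 407 ≠ 1, base 4 is a Fermat witness: 527 is composite.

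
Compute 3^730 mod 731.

3^1 ≡ 3 (mod 731)
3^2 ≡ 3^2 = 9 ≡ 9 (mod 731)
3^4 ≡ 9^2 = 81 ≡ 81 (mod 731)
3^8 ≡ 81^2 = 6561 ≡ 713 (mod 731)
3^16 ≡ 713^2 = 508369 ≡ 324 (mod 731)
3^32 ≡ 324^2 = 104976 ≡ 443 (mod 731)
3^64 ≡ 443^2 = 196249 ≡ 341 (mod 731)
3^128 ≡ 341^2 = 116281 ≡ 52 (mod 731)
3^256 ≡ 52^2 = 2704 ≡ 511 (mod 731)
3^512 ≡ 511^2 = 261121 ≡ 154 (mod 731)
730 = 512 + 128 + 64 + 16 + 8 + 2 in binary powers of 2.
So 3^730 ≡ 154 · 52 · 341 · 324 · 713 · 9 ≡ 195 (mod 731).
Since 195 ≠ 1, base 3 is a Fermat witness: 731 is composite.

195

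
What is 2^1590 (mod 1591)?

2^1 ≡ 2 (mod 1591)
2^2 ≡ 2^2 = 4 ≡ 4 (mod 1591)
2^4 ≡ 4^2 = 16 ≡ 16 (mod 1591)
2^8 ≡ 16^2 = 256 ≡ 256 (mod 1591)
2^16 ≡ 256^2 = 65536 ≡ 305 (mod 1591)
2^32 ≡ 305^2 = 93025 ≡ 747 (mod 1591)
2^64 ≡ 747^2 = 558009 ≡ 1159 (mod 1591)
2^128 ≡ 1159^2 = 1343281 ≡ 477 (mod 1591)
2^256 ≡ 477^2 = 227529 ≡ 16 (mod 1591)
2^512 ≡ 16^2 = 256 ≡ 256 (mod 1591)
2^1024 ≡ 256^2 = 65536 ≡ 305 (mod 1591)
1590 = 1024 + 512 + 32 + 16 + 4 + 2 in binary powers of 2.
So 2^1590 ≡ 305 · 256 · 747 · 305 · 16 · 4 ≡ 471 (mod 1591).
Since 471 ≠ 1, base 2 is a Fermat witness: 1591 is composite.

471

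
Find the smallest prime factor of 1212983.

29

1212983 is odd.
Digit sum 26, not divisible by 3.
Ends in 3: not divisible by 5.
7: 1212983 = 7·173283 + 2
11: 1212983 = 11·110271 + 2
13: 1212983 = 13·93306 + 5
17: 1212983 = 17·71351 + 16
19: 1212983 = 19·63841 + 4
23: 1212983 = 23·52738 + 9
29: 1212983 = 29·41827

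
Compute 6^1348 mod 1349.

161

6^1 ≡ 6 (mod 1349)
6^2 ≡ 6^2 = 36 ≡ 36 (mod 1349)
6^4 ≡ 36^2 = 1296 ≡ 1296 (mod 1349)
6^8 ≡ 1296^2 = 1679616 ≡ 111 (mod 1349)
6^16 ≡ 111^2 = 12321 ≡ 180 (mod 1349)
6^32 ≡ 180^2 = 32400 ≡ 24 (mod 1349)
6^64 ≡ 24^2 = 576 ≡ 576 (mod 1349)
6^128 ≡ 576^2 = 331776 ≡ 1271 (mod 1349)
6^256 ≡ 1271^2 = 1615441 ≡ 688 (mod 1349)
6^512 ≡ 688^2 = 473344 ≡ 1194 (mod 1349)
6^1024 ≡ 1194^2 = 1425636 ≡ 1092 (mod 1349)
1348 = 1024 + 256 + 64 + 4 in binary powers of 2.
So 6^1348 ≡ 1092 · 688 · 576 · 1296 ≡ 161 (mod 1349).
Since 161 ≠ 1, base 6 is a Fermat witness: 1349 is composite.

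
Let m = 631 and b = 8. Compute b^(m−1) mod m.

8^1 ≡ 8 (mod 631)
8^2 ≡ 8^2 = 64 ≡ 64 (mod 631)
8^4 ≡ 64^2 = 4096 ≡ 310 (mod 631)
8^8 ≡ 310^2 = 96100 ≡ 188 (mod 631)
8^16 ≡ 188^2 = 35344 ≡ 8 (mod 631)
8^32 ≡ 8^2 = 64 ≡ 64 (mod 631)
8^64 ≡ 64^2 = 4096 ≡ 310 (mod 631)
8^128 ≡ 310^2 = 96100 ≡ 188 (mod 631)
8^256 ≡ 188^2 = 35344 ≡ 8 (mod 631)
8^512 ≡ 8^2 = 64 ≡ 64 (mod 631)
630 = 512 + 64 + 32 + 16 + 4 + 2 in binary powers of 2.
So 8^630 ≡ 64 · 310 · 64 · 8 · 310 · 64 ≡ 1 (mod 631).
Since the result is 1, base 8 gives no evidence that 631 is composite.

1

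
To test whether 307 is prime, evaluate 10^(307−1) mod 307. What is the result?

10^1 ≡ 10 (mod 307)
10^2 ≡ 10^2 = 100 ≡ 100 (mod 307)
10^4 ≡ 100^2 = 10000 ≡ 176 (mod 307)
10^8 ≡ 176^2 = 30976 ≡ 276 (mod 307)
10^16 ≡ 276^2 = 76176 ≡ 40 (mod 307)
10^32 ≡ 40^2 = 1600 ≡ 65 (mod 307)
10^64 ≡ 65^2 = 4225 ≡ 234 (mod 307)
10^128 ≡ 234^2 = 54756 ≡ 110 (mod 307)
10^256 ≡ 110^2 = 12100 ≡ 127 (mod 307)
306 = 256 + 32 + 16 + 2 in binary powers of 2.
So 10^306 ≡ 127 · 65 · 40 · 100 ≡ 1 (mod 307).
Since the result is 1, base 10 gives no evidence that 307 is composite.

1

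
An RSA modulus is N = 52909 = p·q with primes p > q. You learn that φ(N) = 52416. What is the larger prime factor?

φ(n) = (p−1)(q−1) = n − (p+q) + 1, so p + q = 52909 − 52416 + 1 = 494.
p and q are the roots of t² − 494t + 52909 = 0.
Discriminant: 494² − 4·52909 = 244036 − 211636 = 32400; √32400 = 180.
q = (494 − 180)/2 = 157, p = (494 + 180)/2 = 337.
Check: 157 · 337 = 52909.

337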